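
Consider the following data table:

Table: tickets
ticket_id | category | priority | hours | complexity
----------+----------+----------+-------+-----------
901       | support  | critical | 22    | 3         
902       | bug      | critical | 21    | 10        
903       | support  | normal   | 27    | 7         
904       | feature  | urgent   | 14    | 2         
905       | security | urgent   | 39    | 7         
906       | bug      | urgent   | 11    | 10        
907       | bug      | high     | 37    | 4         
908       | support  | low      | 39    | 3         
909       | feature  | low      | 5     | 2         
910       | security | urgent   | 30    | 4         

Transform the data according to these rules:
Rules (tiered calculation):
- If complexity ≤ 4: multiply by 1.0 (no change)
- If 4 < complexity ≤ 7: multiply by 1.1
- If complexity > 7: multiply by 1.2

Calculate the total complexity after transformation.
57.4

Step 1: Tier 1 (complexity ≤ 4): 6 records, sum = 18 × 1.0 = 18.0
Step 2: Tier 2 (4 < complexity ≤ 7): 2 records, sum = 14 × 1.1 = 15.4
Step 3: Tier 3 (complexity > 7): 2 records, sum = 20 × 1.2 = 24.0
Step 4: Final sum = 18.0 + 15.4 + 24.0 = 57.4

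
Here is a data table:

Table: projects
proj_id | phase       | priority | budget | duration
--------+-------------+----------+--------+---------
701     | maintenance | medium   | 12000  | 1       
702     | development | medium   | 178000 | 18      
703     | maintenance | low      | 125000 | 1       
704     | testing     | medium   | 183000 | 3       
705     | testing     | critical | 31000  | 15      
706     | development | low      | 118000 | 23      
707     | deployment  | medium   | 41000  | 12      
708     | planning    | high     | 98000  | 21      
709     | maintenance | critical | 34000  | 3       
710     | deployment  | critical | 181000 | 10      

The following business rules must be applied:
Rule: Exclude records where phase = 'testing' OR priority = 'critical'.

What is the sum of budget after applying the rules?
572000

Step 1: Find records where phase = 'testing' OR priority = 'critical'
Step 2: 4 records match, summing to 429000
Step 3: Original sum: 1001000
Step 4: Remaining sum = 1001000 - 429000 = 572000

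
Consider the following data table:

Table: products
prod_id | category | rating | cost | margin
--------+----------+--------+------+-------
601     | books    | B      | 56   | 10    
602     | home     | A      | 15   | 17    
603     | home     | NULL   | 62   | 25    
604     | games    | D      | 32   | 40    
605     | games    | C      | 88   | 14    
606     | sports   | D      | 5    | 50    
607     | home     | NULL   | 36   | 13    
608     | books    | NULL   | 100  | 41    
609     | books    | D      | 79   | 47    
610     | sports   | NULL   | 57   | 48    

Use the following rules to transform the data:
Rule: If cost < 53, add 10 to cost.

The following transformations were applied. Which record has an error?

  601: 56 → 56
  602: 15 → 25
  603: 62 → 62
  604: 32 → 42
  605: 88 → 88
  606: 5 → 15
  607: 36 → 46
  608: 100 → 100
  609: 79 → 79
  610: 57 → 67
Record 610 has an error. The correct transformed value should be 57, not 67.

Step 1: Check each record against the rule
Step 2: Record 610 has cost = 57
Step 3: Since 57 >= 53, the bonus should not have been applied
Step 4: Correct value = 57, but claimed value = 67
Conclusion: Record 610 has the error.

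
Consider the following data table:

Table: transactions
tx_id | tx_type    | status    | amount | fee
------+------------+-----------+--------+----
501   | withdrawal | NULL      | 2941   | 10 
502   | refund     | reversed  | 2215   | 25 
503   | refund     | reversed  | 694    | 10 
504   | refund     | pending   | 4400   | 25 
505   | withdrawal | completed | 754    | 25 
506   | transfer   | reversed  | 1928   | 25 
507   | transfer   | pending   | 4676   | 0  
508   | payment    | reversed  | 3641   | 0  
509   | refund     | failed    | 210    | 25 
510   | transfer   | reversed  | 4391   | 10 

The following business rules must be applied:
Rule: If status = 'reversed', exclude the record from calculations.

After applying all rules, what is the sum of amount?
12981

Step 1: Identify records where status = 'reversed'
Step 2: The excluded records sum to 12869
Step 3: Original total amount = 25850
Step 4: Remaining total = 25850 - 12869 = 12981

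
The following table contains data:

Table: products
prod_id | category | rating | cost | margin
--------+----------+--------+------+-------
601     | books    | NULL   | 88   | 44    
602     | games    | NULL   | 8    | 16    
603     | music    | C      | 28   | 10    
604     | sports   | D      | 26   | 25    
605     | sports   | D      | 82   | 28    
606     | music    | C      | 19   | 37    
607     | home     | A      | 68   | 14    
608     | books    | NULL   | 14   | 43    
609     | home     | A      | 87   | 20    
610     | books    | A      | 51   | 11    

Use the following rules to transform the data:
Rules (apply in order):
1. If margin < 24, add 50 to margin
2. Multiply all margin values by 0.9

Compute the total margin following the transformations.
448.2

Step 1: Apply Rule 1 - Add 50 to records with margin < 24
  - 5 records affected: 71 + (5 × 50) = 321
  - Unaffected records: 177
  - Sum after Rule 1: 498
Step 2: Apply Rule 2 - Multiply all by 0.9
  - 498 × 0.9 = 448.2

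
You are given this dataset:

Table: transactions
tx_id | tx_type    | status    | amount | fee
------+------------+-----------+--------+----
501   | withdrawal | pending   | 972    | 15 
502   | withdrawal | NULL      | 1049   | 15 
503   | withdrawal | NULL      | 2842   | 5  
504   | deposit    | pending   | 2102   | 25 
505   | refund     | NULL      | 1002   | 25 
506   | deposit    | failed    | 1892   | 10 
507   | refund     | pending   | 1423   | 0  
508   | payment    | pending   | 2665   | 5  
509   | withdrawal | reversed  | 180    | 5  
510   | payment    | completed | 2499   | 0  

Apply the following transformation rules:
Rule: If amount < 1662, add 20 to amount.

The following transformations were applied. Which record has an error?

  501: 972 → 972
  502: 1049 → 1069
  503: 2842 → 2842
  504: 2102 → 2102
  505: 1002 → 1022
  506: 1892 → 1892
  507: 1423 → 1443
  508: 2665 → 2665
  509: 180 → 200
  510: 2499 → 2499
Record 501 has an error. The correct transformed value should be 992, not 972.

Step 1: Check each record against the rule
Step 2: Record 501 has amount = 972
Step 3: Since 972 < 1662, the bonus should have been applied
Step 4: Correct value = 992, but claimed value = 972
Conclusion: Record 501 has the error.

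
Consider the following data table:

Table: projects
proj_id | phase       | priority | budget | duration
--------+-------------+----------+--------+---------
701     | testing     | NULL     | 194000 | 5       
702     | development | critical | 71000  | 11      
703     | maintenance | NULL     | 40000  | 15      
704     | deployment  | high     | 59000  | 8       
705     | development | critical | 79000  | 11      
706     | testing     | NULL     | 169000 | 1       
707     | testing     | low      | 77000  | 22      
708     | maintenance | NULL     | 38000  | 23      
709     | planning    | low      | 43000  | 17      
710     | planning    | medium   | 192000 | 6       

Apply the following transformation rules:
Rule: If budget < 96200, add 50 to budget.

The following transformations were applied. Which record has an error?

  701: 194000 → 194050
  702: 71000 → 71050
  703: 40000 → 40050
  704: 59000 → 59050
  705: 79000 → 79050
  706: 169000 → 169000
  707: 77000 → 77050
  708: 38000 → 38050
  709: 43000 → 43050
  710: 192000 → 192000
Record 701 has an error. The correct transformed value should be 194000, not 194050.

Step 1: Check each record against the rule
Step 2: Record 701 has budget = 194000
Step 3: Since 194000 >= 96200, the bonus should not have been applied
Step 4: Correct value = 194000, but claimed value = 194050
Conclusion: Record 701 has the error.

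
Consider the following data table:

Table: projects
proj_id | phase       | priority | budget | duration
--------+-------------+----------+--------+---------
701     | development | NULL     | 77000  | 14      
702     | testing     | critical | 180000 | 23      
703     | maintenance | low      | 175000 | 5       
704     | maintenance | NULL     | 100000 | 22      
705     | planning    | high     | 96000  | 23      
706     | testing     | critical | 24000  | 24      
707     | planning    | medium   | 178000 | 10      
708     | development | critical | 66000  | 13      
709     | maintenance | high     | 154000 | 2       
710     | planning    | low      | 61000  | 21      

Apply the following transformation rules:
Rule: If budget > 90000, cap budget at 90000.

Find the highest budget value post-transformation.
90000

Step 1: Original maximum budget = 180000
Step 2: Apply cap at 90000
Step 3: 6 records had budget > 90000 and were capped
Step 4: Maximum after transformation = 90000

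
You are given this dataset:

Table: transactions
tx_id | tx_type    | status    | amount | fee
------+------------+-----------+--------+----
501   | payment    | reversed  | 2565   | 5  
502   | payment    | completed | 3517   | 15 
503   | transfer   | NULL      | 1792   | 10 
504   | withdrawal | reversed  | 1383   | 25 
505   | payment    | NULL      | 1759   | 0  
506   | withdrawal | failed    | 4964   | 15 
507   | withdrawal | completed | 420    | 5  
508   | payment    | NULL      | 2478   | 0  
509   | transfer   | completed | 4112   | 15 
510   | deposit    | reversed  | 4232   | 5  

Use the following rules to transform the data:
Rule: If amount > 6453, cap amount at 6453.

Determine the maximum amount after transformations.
4964

Step 1: Original maximum amount = 4964
Step 2: Check cap of 6453 against maximum
Step 3: No records exceed the cap (max 4964 <= cap 6453), so no capping applies
Step 4: Maximum after transformation = 4964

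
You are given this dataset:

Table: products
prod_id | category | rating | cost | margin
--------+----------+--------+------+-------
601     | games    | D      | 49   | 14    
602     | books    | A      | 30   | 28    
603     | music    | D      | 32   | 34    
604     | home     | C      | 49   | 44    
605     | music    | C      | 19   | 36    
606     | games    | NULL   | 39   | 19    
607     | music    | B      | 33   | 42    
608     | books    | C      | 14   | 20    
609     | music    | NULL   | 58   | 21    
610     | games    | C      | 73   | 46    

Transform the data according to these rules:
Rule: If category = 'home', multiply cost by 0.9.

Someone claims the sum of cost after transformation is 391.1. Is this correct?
Yes, the result is correct.

Step 1: Calculate the correct sum after transformation
Step 2: Apply multiplier 0.9 to records where category = 'home'
Step 3: Correct result = 391.1
Step 4: Claimed result = 391.1
Step 5: 391.1 = 391.1 ✓
Conclusion: The claimed result is correct.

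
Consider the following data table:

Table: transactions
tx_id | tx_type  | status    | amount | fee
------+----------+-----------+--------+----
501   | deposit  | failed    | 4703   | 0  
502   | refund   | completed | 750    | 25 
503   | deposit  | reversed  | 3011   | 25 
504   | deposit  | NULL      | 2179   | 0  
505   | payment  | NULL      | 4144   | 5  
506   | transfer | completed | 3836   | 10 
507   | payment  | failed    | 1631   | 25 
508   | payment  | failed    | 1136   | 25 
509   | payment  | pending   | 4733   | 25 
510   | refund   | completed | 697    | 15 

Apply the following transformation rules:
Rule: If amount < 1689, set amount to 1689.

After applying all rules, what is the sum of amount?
29362

Step 1: 4 records have amount < 1689
Step 2: These records originally summed to 4214
Step 3: After setting to minimum: 4 × 1689 = 6756
Step 4: Unaffected records sum: 22606
Step 5: Final sum = 6756 + 22606 = 29362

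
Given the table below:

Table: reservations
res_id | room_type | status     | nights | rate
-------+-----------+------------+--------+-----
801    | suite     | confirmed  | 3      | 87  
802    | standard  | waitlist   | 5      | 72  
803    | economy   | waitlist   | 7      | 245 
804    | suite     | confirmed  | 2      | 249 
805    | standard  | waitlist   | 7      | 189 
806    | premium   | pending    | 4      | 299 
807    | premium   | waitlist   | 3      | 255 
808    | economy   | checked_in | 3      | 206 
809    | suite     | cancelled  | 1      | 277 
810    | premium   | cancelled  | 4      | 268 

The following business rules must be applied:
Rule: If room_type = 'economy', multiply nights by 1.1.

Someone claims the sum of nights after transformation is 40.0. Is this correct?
Yes, the result is correct.

Step 1: Calculate the correct sum after transformation
Step 2: Apply multiplier 1.1 to records where room_type = 'economy'
Step 3: Correct result = 40.0
Step 4: Claimed result = 40.0
Step 5: 40.0 = 40.0 ✓
Conclusion: The claimed result is correct.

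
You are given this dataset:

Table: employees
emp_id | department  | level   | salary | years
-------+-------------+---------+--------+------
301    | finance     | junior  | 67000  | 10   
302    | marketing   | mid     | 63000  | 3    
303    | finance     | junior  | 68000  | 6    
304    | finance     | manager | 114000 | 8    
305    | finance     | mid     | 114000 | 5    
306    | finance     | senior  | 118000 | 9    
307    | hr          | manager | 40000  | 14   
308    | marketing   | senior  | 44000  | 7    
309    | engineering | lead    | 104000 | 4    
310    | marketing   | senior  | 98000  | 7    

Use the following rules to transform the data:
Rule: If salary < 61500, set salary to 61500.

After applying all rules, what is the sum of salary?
869000

Step 1: 2 records have salary < 61500
Step 2: These records originally summed to 84000
Step 3: After setting to minimum: 2 × 61500 = 123000
Step 4: Unaffected records sum: 746000
Step 5: Final sum = 123000 + 746000 = 869000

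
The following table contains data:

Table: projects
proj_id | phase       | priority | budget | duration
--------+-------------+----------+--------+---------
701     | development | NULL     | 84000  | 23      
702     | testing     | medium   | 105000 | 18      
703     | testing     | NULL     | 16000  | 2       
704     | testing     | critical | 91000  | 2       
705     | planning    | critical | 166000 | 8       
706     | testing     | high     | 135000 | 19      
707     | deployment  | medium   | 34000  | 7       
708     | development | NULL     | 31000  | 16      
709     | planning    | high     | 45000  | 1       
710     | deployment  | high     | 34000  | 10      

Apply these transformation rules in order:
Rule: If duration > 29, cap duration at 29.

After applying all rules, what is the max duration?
23

Step 1: Original maximum duration = 23
Step 2: Check cap of 29 against maximum
Step 3: No records exceed the cap (max 23 <= cap 29), so no capping applies
Step 4: Maximum after transformation = 23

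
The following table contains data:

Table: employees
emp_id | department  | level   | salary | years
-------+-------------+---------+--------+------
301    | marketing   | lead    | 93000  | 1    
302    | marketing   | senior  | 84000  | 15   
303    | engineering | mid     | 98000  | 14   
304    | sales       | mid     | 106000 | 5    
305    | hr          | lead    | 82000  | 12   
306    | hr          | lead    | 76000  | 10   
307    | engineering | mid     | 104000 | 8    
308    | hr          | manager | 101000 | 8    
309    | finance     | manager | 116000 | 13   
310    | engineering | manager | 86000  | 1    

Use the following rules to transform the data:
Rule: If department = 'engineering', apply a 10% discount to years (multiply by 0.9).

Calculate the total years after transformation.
84.7

Step 1: Records with department = 'engineering' have total years = 23
Step 2: Apply multiplier: 23 × 0.9 = 20.7
Step 3: Other records total: 64
Step 4: Final sum = 20.7 + 64 = 84.7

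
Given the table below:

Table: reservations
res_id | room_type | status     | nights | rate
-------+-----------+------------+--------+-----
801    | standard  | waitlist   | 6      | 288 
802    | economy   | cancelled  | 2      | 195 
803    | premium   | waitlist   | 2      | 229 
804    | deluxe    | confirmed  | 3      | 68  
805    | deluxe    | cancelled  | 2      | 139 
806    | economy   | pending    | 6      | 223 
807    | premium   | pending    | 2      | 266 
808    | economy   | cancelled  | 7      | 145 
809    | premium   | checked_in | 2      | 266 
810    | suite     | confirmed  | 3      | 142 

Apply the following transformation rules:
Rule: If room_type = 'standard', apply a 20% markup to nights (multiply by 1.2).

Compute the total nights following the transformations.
36.2

Step 1: Records with room_type = 'standard' have total nights = 6
Step 2: Apply multiplier: 6 × 1.2 = 7.2
Step 3: Other records total: 29
Step 4: Final sum = 7.2 + 29 = 36.2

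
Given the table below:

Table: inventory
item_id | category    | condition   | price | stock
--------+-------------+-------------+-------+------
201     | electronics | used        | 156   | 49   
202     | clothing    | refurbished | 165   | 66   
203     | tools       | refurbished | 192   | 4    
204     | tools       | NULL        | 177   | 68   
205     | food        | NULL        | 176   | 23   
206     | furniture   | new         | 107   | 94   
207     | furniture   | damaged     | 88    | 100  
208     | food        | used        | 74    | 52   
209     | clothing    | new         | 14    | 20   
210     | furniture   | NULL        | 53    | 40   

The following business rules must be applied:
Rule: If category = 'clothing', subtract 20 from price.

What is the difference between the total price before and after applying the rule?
40

Step 1: Original sum of price = 1202
Step 2: 2 records have category = 'clothing'
Step 3: Each affected record changes by -20
Step 4: Total change = 2 × -20 = -40
Step 5: New sum = 1202 + -40 = 1162
Step 6: Difference = |1162 - 1202| = 40
        (Sum decreased by 40)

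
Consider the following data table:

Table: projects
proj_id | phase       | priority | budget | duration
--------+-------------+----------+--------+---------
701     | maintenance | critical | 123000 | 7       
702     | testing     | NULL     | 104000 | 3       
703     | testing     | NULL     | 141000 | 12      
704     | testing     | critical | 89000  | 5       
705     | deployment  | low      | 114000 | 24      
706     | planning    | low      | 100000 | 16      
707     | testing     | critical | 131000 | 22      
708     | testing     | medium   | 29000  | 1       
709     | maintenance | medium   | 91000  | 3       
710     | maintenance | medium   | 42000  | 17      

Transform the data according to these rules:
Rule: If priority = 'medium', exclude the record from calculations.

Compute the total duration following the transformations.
89

Step 1: Identify records where priority = 'medium'
Step 2: The excluded records sum to 21
Step 3: Original total duration = 110
Step 4: Remaining total = 110 - 21 = 89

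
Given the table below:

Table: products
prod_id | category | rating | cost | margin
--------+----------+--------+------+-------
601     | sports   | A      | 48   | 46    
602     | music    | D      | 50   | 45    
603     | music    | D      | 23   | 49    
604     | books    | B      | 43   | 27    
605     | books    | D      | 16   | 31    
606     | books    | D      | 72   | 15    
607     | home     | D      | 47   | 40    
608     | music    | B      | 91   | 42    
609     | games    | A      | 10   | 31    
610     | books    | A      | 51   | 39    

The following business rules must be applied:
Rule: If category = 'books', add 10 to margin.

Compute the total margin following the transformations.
405

Step 1: Count records where category = 'books': 4
Step 2: Total bonus added: 4 × 10 = 40
Step 3: Original sum of margin: 365
Step 4: Final sum = 365 + 40 = 405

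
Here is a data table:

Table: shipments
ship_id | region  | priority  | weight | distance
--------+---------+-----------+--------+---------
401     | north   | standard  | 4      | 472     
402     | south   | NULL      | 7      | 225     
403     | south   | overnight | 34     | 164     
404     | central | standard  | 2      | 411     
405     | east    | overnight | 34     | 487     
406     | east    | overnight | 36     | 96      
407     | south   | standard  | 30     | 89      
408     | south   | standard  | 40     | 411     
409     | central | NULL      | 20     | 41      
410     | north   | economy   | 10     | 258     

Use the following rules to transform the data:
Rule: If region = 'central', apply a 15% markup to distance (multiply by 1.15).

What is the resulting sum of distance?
2721.8

Step 1: Records with region = 'central' have total distance = 452
Step 2: Apply multiplier: 452 × 1.15 = 519.8
Step 3: Other records total: 2202
Step 4: Final sum = 519.8 + 2202 = 2721.8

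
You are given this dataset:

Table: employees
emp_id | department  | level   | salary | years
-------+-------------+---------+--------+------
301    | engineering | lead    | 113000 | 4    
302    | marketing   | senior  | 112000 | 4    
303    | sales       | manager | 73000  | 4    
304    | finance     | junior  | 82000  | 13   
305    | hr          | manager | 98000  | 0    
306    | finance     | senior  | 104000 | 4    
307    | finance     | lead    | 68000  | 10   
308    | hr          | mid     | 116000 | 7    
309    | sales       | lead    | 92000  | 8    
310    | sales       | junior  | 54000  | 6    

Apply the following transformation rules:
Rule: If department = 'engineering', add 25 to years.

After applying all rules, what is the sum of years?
85

Step 1: Count records where department = 'engineering': 1
Step 2: Total bonus added: 1 × 25 = 25
Step 3: Original sum of years: 60
Step 4: Final sum = 60 + 25 = 85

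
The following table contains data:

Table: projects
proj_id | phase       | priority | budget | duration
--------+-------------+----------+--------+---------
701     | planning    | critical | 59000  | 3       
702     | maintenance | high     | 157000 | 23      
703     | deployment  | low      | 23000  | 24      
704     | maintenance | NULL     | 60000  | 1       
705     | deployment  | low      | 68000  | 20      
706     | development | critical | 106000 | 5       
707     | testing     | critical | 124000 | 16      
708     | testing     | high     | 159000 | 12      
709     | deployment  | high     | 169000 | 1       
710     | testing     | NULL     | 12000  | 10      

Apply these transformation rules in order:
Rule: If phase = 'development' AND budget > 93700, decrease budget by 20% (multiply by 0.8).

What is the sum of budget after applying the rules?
915800.0

Step 1: Find records where phase = 'development' AND budget > 93700
Step 2: 1 records match, summing to 106000
Step 3: After multiplier: 106000 × 0.8 = 84800.0
Step 4: Unaffected records sum: 831000
Step 5: Final sum = 84800.0 + 831000 = 915800.0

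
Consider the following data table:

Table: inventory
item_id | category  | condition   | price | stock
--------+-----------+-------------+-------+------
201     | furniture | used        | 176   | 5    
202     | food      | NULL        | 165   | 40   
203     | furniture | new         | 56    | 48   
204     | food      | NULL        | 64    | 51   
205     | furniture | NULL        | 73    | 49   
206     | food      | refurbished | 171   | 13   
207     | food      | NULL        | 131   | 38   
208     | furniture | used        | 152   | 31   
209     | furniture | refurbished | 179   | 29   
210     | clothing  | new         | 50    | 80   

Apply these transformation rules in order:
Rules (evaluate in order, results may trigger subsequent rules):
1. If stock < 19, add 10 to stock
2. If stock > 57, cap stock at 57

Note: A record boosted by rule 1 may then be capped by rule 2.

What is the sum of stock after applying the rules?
381

Step 1: Apply rule 1 to records with stock < 19
  - 2 records get bonus of 10
  - Of these, 0 records then exceed 57 and get capped
Step 2: Apply rule 2 to records with stock > 57
  - 1 records (original) are capped
Step 3: Calculate final sum = 381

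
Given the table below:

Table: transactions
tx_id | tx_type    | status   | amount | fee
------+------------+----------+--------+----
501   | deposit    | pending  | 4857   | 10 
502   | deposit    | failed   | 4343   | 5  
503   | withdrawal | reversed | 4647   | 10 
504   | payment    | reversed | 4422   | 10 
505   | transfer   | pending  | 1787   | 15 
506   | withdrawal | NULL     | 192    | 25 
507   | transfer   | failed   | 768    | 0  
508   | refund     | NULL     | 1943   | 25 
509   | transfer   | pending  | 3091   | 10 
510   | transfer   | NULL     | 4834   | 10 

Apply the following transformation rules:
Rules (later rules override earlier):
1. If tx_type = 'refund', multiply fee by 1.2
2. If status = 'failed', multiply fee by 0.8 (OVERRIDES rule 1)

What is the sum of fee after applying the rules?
124.0

Step 1: Rule 2 takes priority for records with status = 'failed'
  - 2 records: 5 × 0.8 = 4.0
Step 2: Rule 1 applies to remaining records with tx_type = 'refund'
  - 1 records: 25 × 1.2 = 30.0
Step 3: Other records unchanged: 90
Step 4: Final sum = 4.0 + 30.0 + 90 = 124.0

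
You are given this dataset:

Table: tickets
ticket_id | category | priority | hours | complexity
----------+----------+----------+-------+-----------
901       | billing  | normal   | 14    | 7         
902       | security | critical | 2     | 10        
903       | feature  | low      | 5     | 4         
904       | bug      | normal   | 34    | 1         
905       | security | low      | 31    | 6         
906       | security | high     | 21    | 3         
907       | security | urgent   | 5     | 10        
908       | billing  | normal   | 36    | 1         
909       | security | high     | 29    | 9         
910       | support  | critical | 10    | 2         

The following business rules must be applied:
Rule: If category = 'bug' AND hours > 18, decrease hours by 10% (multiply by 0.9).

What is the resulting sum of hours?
183.6

Step 1: Find records where category = 'bug' AND hours > 18
Step 2: 1 records match, summing to 34
Step 3: After multiplier: 34 × 0.9 = 30.6
Step 4: Unaffected records sum: 153
Step 5: Final sum = 30.6 + 153 = 183.6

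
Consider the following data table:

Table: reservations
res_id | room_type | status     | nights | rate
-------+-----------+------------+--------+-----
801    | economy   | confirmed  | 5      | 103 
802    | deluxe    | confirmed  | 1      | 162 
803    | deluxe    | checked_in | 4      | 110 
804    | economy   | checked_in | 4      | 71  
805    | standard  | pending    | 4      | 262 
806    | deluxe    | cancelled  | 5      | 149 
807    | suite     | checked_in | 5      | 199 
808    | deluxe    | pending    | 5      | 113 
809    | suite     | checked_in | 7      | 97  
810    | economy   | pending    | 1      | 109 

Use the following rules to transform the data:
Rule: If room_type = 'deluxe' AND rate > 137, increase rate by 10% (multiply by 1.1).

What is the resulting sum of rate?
1406.1

Step 1: Find records where room_type = 'deluxe' AND rate > 137
Step 2: 2 records match, summing to 311
Step 3: After multiplier: 311 × 1.1 = 342.1
Step 4: Unaffected records sum: 1064
Step 5: Final sum = 342.1 + 1064 = 1406.1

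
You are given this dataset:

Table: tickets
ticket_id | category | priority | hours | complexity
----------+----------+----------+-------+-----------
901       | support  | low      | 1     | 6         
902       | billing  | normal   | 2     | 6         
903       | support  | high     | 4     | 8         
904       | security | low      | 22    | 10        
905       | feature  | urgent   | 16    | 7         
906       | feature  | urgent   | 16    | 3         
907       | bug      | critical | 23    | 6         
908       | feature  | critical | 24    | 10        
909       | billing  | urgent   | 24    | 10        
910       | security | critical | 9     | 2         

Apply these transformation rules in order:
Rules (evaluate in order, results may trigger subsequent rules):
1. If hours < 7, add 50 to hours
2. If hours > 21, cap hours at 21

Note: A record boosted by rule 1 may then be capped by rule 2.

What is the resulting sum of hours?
188

Step 1: Apply rule 1 to records with hours < 7
  - 3 records get bonus of 50
  - Of these, 3 records then exceed 21 and get capped
Step 2: Apply rule 2 to records with hours > 21
  - 4 records (original) are capped
Step 3: Calculate final sum = 188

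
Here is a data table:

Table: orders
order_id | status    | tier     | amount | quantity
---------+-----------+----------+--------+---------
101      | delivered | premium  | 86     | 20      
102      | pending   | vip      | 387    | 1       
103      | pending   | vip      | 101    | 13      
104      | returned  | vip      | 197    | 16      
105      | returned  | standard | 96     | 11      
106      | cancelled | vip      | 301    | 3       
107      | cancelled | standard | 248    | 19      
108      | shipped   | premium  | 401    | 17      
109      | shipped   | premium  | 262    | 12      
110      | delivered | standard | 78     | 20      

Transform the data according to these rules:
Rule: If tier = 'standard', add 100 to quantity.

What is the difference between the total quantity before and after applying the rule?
300

Step 1: Original sum of quantity = 132
Step 2: 3 records have tier = 'standard'
Step 3: Each affected record changes by 100
Step 4: Total change = 3 × 100 = 300
Step 5: New sum = 132 + 300 = 432
Step 6: Difference = |432 - 132| = 300
        (Sum increased by 300)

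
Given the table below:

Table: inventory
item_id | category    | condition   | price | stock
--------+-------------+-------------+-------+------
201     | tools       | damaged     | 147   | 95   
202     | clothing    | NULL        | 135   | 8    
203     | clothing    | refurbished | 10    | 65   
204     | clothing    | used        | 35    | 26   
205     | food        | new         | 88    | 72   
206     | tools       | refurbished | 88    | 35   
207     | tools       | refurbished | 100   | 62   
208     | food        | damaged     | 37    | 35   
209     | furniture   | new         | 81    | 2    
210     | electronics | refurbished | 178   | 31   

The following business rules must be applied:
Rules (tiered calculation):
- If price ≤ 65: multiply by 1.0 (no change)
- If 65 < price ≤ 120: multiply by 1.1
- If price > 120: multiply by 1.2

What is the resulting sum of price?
1026.7

Step 1: Tier 1 (price ≤ 65): 3 records, sum = 82 × 1.0 = 82.0
Step 2: Tier 2 (65 < price ≤ 120): 4 records, sum = 357 × 1.1 = 392.7
Step 3: Tier 3 (price > 120): 3 records, sum = 460 × 1.2 = 552.0
Step 4: Final sum = 82.0 + 392.7 + 552.0 = 1026.7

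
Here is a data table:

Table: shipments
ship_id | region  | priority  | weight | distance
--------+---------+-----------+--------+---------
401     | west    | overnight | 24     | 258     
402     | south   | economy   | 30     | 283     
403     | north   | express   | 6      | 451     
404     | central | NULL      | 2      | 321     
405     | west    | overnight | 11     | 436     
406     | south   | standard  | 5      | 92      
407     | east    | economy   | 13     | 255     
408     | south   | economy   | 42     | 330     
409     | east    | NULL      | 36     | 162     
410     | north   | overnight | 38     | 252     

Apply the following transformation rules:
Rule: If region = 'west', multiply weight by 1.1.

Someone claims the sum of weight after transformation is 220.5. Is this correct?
No, the correct result is 210.5.

Step 1: Calculate the correct sum after transformation
Step 2: Apply multiplier 1.1 to records where region = 'west'
Step 3: Correct result = 210.5
Step 4: Claimed result = 220.5
Step 5: 210.5 ≠ 220.5
Conclusion: The claimed result is incorrect. The correct answer is 210.5.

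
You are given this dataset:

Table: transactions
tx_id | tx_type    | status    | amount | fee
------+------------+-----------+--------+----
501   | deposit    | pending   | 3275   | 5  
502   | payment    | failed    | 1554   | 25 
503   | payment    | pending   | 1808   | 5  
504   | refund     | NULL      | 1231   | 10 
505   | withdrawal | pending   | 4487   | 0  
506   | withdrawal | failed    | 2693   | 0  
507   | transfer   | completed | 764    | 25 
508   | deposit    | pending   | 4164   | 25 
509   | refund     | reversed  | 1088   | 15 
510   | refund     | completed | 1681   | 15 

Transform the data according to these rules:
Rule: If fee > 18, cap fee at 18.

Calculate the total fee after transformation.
104

Step 1: 3 records have fee > 18
Step 2: These records originally summed to 75
Step 3: After capping: 3 × 18 = 54
Step 4: Unaffected records sum: 50
Step 5: Final sum = 54 + 50 = 104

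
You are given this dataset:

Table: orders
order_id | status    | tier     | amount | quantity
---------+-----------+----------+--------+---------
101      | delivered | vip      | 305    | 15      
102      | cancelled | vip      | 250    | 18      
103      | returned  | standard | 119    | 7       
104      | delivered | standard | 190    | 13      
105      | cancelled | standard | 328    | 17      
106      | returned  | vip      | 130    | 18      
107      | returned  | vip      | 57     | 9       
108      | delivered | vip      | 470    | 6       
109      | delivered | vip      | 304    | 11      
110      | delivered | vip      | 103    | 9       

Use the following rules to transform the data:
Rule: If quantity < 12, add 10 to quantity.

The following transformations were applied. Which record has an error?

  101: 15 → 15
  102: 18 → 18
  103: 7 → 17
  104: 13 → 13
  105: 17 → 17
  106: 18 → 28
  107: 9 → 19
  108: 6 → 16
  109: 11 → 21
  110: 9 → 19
Record 106 has an error. The correct transformed value should be 18, not 28.

Step 1: Check each record against the rule
Step 2: Record 106 has quantity = 18
Step 3: Since 18 >= 12, the bonus should not have been applied
Step 4: Correct value = 18, but claimed value = 28
Conclusion: Record 106 has the error.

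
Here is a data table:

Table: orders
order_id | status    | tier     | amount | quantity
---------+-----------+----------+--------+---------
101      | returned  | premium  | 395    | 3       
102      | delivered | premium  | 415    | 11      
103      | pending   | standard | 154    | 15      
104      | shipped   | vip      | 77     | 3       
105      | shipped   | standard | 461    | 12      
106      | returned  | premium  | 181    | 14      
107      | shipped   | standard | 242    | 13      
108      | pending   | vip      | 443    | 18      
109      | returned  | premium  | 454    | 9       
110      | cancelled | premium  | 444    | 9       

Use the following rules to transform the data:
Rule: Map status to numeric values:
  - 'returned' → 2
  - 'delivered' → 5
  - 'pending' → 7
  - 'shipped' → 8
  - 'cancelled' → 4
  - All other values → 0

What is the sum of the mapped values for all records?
53

Step 1: Apply mapping to each record
Step 2: Count by status:
  'returned': 3 records × 2 = 6
  'delivered': 1 records × 5 = 5
  'pending': 2 records × 7 = 14
  'shipped': 3 records × 8 = 24
  'cancelled': 1 records × 4 = 4
Step 3: Sum all mapped values = 53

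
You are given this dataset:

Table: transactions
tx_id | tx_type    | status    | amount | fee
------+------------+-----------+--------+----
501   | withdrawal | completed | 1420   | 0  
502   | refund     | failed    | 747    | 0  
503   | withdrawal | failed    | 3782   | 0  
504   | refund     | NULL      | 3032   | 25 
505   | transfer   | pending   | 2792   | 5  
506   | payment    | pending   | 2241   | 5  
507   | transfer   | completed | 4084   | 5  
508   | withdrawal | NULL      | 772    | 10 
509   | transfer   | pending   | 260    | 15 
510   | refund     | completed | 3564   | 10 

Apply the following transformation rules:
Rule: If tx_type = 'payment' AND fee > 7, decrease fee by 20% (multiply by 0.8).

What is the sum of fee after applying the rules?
75

Step 1: Find records where tx_type = 'payment' AND fee > 7
Step 2: 0 records match, summing to 0
Step 3: After multiplier: 0 × 0.8 = 0.0
Step 4: Unaffected records sum: 75
Step 5: Final sum = 0.0 + 75 = 75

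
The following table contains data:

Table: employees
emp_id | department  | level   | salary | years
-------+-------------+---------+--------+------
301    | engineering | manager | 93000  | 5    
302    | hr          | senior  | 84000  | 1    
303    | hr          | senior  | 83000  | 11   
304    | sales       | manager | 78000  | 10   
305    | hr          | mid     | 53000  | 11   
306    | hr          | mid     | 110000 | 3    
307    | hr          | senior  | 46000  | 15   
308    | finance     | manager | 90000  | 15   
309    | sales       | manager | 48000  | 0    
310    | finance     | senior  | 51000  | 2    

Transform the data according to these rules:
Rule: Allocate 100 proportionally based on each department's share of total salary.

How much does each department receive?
engineering: 12.64, finance: 19.16, hr: 51.09, sales: 17.12

Step 1: Calculate total salary = 736000
Step 2: Calculate each department's proportion:
  engineering: 93000/736000 = 12.64% → 12.64
  finance: 141000/736000 = 19.16% → 19.16
  hr: 376000/736000 = 51.09% → 51.09
  sales: 126000/736000 = 17.12% → 17.12
Step 3: Verify: sum of allocations ≈ 100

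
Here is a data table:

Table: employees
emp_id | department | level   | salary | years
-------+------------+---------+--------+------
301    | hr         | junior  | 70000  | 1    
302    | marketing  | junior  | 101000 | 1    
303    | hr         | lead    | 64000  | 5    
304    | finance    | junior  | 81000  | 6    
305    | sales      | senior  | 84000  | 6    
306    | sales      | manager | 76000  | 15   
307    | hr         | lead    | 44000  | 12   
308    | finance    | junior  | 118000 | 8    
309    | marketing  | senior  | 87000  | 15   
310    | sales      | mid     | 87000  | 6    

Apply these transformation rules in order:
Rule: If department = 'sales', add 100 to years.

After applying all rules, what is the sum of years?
375

Step 1: Count records where department = 'sales': 3
Step 2: Total bonus added: 3 × 100 = 300
Step 3: Original sum of years: 75
Step 4: Final sum = 75 + 300 = 375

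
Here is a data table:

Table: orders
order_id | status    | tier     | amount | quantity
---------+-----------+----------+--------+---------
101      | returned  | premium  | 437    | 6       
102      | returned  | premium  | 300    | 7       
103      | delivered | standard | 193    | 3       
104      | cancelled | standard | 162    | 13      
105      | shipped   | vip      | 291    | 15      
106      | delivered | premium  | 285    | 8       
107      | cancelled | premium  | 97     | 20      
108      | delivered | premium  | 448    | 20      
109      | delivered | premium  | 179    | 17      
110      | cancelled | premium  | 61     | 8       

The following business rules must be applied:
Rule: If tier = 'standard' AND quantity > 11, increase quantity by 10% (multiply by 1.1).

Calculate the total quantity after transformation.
118.3

Step 1: Find records where tier = 'standard' AND quantity > 11
Step 2: 1 records match, summing to 13
Step 3: After multiplier: 13 × 1.1 = 14.3
Step 4: Unaffected records sum: 104
Step 5: Final sum = 14.3 + 104 = 118.3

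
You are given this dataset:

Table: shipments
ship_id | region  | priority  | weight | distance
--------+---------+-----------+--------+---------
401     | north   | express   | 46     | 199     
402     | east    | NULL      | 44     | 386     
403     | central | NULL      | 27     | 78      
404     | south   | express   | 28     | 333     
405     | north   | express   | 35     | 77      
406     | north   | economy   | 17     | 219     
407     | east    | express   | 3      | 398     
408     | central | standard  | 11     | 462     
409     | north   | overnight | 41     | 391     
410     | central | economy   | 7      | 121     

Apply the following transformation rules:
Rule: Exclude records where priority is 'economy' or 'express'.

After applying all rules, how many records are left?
4

Step 1: Count records to exclude
  - 2 (economy) + 4 (express) = 6 records
Step 2: Total records: 10
Step 3: Remaining = 10 - 6 = 4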